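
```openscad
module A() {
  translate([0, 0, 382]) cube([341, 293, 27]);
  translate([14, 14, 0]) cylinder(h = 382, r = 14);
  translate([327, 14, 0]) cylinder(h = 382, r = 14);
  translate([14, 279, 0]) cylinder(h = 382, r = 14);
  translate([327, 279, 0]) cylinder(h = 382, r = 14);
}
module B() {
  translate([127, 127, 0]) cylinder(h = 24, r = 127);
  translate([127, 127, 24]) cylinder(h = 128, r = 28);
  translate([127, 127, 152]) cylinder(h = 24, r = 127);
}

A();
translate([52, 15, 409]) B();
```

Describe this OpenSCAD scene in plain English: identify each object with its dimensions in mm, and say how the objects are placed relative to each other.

A is a simple wooden stool: a rectangular seat 341 mm (x) by 293 mm (y), 27 mm thick, top face at z = 409 mm, on four round legs, each 28 mm in diameter. The legs rest on z = 0, each leg's axis is inset half a diameter from the nearest pair of seat edges (so the leg's bounding box is flush with the corner).

B is a spool: two coaxial disc flanges of radius 127 mm and thickness 24 mm, joined by a core cylinder of radius 28 mm and height 128 mm. The lower flange rests on z = 0 and the three cylinders share a vertical axis.

The spool is on top of the stool.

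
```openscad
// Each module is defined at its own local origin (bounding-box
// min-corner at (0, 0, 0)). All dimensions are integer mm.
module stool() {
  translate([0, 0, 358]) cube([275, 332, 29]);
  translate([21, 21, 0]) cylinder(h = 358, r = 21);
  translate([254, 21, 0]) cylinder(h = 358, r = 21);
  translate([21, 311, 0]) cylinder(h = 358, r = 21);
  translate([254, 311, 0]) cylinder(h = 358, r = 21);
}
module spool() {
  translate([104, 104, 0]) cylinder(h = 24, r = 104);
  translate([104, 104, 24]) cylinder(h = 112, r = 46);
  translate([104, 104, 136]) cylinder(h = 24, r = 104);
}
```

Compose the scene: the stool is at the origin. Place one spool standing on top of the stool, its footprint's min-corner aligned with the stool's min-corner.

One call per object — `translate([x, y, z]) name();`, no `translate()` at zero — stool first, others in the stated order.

stool();
translate([0, 0, 387]) spool();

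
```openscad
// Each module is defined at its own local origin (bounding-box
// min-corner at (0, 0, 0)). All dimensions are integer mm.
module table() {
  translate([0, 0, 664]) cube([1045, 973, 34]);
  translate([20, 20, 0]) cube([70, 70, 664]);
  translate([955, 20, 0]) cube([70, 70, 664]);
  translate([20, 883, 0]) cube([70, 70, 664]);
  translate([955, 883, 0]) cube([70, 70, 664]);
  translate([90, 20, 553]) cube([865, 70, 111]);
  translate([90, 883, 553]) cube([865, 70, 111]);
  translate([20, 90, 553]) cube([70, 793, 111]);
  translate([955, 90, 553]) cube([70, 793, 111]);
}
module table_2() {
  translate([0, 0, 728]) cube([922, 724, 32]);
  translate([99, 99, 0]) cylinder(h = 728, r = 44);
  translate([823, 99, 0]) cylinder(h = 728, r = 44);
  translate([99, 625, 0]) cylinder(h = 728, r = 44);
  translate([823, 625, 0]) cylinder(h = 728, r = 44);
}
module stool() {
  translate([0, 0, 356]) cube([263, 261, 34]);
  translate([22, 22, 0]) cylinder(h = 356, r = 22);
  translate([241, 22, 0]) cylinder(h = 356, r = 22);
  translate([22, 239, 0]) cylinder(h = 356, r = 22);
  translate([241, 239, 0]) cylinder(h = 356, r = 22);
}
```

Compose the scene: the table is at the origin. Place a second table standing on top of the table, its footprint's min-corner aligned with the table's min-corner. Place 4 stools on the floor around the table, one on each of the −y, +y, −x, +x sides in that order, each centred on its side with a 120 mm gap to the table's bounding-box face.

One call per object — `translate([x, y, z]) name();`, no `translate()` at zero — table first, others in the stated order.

table();
translate([0, 0, 698]) table_2();
translate([391, -381, 0]) stool();
translate([391, 1093, 0]) stool();
translate([-383, 356, 0]) stool();
translate([1165, 356, 0]) stool();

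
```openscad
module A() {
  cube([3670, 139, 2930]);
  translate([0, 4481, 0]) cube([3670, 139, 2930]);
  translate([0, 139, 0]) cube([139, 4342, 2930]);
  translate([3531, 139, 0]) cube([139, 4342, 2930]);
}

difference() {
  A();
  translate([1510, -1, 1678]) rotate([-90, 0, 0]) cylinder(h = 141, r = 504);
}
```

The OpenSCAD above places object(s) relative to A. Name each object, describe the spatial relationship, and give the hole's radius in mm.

A is a house frame. The house frame has a circular hole through its front wall. The hole's radius is 504 mm.

The subtracted cylinder has r = 504 mm.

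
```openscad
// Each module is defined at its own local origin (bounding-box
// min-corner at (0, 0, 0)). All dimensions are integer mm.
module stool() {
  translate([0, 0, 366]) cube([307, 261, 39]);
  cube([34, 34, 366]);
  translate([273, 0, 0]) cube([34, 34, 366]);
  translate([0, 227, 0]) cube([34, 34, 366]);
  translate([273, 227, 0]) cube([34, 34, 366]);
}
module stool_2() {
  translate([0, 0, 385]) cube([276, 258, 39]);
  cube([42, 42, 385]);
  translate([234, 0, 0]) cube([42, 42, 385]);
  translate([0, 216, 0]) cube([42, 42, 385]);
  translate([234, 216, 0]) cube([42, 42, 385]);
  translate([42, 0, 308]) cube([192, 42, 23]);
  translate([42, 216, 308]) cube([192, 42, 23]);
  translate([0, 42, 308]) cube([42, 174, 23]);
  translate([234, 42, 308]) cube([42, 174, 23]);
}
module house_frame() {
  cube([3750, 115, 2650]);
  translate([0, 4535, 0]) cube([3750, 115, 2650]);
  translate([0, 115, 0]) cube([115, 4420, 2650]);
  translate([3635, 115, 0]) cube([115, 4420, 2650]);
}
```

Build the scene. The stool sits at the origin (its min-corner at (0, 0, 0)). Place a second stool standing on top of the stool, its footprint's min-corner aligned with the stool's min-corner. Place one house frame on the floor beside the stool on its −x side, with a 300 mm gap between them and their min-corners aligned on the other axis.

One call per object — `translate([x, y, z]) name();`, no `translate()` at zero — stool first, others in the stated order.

stool();
translate([0, 0, 405]) stool_2();
translate([-4050, 0, 0]) house_frame();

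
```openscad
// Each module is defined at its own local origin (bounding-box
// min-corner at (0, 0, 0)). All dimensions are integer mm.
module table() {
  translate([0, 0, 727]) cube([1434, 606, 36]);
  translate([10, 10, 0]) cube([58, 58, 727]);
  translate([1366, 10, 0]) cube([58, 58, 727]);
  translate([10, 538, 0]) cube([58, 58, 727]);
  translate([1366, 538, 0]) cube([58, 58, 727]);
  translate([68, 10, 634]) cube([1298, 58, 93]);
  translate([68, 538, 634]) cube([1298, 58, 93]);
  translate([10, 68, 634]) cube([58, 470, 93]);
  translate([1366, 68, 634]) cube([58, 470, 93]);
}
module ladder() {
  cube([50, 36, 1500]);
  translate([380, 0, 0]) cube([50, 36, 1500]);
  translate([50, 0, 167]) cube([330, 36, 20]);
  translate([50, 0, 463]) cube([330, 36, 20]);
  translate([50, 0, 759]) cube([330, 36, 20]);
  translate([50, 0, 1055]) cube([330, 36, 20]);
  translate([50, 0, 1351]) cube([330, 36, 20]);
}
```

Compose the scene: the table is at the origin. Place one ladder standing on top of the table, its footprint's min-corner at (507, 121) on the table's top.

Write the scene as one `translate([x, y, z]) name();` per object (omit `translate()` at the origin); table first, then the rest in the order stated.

table();
translate([507, 121, 763]) ladder();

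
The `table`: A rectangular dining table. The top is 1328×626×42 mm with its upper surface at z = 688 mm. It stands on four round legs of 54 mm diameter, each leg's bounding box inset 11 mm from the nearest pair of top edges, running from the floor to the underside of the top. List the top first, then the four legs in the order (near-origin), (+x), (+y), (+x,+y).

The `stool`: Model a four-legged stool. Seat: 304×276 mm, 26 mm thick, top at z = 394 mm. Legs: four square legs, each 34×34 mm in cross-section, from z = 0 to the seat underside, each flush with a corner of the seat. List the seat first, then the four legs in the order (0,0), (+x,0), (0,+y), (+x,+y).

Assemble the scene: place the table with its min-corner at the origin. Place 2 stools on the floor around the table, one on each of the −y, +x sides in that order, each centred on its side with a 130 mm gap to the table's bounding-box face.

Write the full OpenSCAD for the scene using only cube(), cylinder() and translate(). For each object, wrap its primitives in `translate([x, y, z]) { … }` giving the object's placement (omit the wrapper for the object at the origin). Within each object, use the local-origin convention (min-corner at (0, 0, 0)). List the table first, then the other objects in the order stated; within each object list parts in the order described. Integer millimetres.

translate([0, 0, 646]) cube([1328, 626, 42]);
translate([38, 38, 0]) cylinder(h = 646, r = 27);
translate([1290, 38, 0]) cylinder(h = 646, r = 27);
translate([38, 588, 0]) cylinder(h = 646, r = 27);
translate([1290, 588, 0]) cylinder(h = 646, r = 27);
translate([512, -406, 0]) {
  translate([0, 0, 368]) cube([304, 276, 26]);
  cube([34, 34, 368]);
  translate([270, 0, 0]) cube([34, 34, 368]);
  translate([0, 242, 0]) cube([34, 34, 368]);
  translate([270, 242, 0]) cube([34, 34, 368]);
}
translate([1458, 175, 0]) {
  translate([0, 0, 368]) cube([304, 276, 26]);
  cube([34, 34, 368]);
  translate([270, 0, 0]) cube([34, 34, 368]);
  translate([0, 242, 0]) cube([34, 34, 368]);
  translate([270, 242, 0]) cube([34, 34, 368]);
}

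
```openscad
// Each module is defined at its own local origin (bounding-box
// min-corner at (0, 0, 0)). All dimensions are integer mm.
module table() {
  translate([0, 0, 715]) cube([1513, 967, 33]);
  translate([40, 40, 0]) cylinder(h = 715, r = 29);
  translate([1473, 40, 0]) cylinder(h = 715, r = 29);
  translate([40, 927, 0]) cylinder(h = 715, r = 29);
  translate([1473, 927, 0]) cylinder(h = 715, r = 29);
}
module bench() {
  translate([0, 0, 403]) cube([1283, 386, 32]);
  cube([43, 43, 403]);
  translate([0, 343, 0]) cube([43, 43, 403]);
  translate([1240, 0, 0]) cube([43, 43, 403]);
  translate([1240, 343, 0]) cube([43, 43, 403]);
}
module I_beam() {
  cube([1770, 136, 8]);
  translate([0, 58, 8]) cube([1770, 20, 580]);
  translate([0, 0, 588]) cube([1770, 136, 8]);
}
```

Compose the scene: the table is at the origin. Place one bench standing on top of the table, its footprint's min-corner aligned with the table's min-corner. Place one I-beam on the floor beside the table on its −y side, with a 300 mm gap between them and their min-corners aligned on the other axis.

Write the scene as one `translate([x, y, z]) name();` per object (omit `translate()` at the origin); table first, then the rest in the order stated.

table();
translate([0, 0, 748]) bench();
translate([0, -436, 0]) I_beam();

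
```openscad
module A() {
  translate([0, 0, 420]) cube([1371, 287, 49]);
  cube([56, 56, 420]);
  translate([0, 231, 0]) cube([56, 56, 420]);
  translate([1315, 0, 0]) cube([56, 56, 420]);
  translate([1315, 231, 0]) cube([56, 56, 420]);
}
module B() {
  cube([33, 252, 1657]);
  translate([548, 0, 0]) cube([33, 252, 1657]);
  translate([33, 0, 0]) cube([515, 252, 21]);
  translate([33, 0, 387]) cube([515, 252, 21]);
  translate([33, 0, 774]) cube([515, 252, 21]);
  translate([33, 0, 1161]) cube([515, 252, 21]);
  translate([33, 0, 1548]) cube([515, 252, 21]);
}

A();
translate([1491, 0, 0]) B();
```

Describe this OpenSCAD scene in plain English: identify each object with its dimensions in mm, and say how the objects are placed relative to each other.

A is a long wooden bench with a 1371 mm (x) × 287 mm (y) seat, 49 mm thick, its top surface 469 mm above the floor. Four 56 mm square legs at the seat corners, flush with the edges, run from z = 0 to the seat underside.

B is an open bookshelf. Two side panels, each 33 mm thick, 252 mm deep and 1657 mm tall, stand 581 mm apart (outside-to-outside). Between them sit 5 shelves, each 21 mm thick and 252 mm deep, spanning the full gap between the sides. The bottom shelf rests on the floor (its underside at z = 0) and the clear gap between one shelf's top and the next shelf's underside is 366 mm.

The bookshelf is on the floor beside the bench on its +x side.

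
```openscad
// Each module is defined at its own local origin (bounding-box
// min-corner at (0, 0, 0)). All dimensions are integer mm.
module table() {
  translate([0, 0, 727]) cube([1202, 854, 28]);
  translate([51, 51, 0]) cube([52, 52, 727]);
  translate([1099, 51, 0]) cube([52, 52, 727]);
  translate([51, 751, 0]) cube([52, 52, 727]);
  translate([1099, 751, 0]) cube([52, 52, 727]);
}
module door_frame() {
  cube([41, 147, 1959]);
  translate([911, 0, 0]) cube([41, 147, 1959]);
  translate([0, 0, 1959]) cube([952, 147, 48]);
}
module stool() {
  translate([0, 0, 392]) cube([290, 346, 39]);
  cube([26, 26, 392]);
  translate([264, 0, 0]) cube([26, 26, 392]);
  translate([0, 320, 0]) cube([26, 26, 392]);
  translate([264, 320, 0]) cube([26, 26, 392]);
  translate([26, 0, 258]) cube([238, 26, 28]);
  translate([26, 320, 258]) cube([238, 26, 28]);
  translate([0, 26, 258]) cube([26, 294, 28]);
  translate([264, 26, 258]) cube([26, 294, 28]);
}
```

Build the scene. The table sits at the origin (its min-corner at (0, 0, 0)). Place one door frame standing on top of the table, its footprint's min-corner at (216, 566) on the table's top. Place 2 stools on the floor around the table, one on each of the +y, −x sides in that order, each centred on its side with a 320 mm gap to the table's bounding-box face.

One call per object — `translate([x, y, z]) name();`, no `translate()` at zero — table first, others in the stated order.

table();
translate([216, 566, 755]) door_frame();
translate([456, 1174, 0]) stool();
translate([-610, 254, 0]) stool();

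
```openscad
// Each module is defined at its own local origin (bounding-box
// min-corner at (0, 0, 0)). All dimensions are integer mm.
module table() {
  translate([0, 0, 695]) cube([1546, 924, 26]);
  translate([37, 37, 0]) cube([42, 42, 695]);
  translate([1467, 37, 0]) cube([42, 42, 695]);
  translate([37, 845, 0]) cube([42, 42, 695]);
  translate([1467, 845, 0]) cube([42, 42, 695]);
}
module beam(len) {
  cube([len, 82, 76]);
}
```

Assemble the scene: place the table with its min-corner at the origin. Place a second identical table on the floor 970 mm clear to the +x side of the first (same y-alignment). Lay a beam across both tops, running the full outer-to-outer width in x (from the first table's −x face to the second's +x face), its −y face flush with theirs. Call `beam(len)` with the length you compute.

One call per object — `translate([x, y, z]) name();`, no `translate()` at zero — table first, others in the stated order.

table();
translate([2516, 0, 0]) table();
translate([0, 0, 721]) beam(4062);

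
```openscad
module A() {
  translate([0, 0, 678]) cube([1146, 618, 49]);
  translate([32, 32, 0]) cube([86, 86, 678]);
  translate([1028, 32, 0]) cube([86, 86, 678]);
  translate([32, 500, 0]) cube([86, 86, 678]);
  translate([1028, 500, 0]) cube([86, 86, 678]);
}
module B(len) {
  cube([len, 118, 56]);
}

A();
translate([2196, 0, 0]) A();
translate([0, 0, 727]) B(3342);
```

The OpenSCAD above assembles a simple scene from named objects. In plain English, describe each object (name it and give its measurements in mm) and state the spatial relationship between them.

A is a rectangular dining table. The top is 1146×618×49 mm with its upper surface at z = 727 mm. It stands on four 86×86 mm square legs, each inset 32 mm from the nearest pair of top edges, running from the floor to the underside of the top.

B is a rectangular beam 3342 mm long (x), 118 mm deep (y), 56 mm thick (z).

The beam spans the tops of two tables placed 1050 mm apart, resting at z = 727 mm.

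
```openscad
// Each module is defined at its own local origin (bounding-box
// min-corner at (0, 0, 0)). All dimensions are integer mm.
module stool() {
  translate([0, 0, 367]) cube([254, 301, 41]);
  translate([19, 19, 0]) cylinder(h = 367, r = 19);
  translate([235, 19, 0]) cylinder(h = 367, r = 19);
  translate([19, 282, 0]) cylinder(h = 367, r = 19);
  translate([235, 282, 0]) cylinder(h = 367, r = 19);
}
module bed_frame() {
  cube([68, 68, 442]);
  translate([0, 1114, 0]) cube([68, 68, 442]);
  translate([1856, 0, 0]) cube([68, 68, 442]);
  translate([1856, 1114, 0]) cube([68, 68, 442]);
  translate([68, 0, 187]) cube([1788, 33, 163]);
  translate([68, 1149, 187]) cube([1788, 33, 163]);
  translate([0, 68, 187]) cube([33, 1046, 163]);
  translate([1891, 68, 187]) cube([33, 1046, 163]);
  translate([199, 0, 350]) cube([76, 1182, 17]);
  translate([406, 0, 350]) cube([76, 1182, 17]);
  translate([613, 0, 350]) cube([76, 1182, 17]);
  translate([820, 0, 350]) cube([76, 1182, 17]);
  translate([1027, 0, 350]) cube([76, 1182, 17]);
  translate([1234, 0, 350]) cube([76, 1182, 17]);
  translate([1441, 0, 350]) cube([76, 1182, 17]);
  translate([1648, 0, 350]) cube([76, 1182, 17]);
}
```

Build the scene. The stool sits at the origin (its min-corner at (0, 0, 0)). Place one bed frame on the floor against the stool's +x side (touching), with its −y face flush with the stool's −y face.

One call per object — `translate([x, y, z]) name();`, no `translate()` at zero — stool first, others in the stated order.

stool();
translate([254, 0, 0]) bed_frame();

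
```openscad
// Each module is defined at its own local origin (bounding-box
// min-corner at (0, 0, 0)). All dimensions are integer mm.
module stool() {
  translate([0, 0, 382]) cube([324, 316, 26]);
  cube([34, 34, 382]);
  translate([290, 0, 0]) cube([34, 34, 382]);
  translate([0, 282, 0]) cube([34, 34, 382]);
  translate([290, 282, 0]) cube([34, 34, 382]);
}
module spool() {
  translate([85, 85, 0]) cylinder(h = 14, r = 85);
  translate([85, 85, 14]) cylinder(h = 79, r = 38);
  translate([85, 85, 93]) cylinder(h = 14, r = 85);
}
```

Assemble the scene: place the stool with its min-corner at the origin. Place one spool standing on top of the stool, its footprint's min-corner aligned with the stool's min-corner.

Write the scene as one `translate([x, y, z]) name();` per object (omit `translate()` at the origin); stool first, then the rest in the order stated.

stool();
translate([0, 0, 408]) spool();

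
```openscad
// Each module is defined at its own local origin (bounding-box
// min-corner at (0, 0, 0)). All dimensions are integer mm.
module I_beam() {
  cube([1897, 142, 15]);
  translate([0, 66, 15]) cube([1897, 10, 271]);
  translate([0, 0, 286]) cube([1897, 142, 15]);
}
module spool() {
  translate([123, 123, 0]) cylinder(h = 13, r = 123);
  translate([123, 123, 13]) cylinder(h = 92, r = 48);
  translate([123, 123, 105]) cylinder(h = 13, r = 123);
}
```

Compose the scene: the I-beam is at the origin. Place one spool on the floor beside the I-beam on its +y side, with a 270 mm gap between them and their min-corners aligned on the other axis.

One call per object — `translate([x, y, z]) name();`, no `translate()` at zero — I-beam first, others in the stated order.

I_beam();
translate([0, 412, 0]) spool();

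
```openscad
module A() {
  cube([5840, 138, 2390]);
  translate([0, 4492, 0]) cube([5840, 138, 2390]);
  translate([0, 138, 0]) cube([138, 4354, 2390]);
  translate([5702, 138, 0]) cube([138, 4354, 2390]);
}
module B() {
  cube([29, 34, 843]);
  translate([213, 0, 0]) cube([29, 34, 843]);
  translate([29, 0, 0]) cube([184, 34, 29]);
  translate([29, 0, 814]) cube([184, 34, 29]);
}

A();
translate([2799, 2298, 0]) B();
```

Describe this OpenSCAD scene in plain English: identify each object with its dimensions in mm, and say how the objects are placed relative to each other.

A is a box-shaped house frame (walls only): outside footprint 5840×4630 mm, wall height 2390 mm, wall thickness 138 mm. The two y-facing walls run the full x-width; the two x-facing walls fit between the inner faces of the y-facing walls.

B is a rectangular picture frame lying in the x–z plane (depth along y). The opening is 184 mm wide (x) by 785 mm tall (z), surrounded by a border 29 mm wide on all four sides. The frame is 34 mm deep and is made of two full-height vertical stiles with two horizontal rails fitted between them.

The picture frame sits inside the house frame, centred.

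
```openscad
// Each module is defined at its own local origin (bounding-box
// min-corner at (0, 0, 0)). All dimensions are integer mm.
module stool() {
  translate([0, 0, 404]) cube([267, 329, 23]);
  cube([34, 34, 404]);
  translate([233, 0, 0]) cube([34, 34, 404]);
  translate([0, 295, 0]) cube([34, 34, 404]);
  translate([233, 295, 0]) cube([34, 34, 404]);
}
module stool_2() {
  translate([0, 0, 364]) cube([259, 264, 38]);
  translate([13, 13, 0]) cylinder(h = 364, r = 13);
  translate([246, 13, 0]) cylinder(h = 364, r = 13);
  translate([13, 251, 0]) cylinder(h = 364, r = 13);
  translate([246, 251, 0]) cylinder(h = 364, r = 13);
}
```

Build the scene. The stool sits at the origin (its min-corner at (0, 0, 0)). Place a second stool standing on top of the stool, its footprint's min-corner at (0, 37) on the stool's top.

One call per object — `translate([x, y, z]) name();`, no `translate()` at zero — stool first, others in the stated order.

stool();
translate([0, 37, 427]) stool_2();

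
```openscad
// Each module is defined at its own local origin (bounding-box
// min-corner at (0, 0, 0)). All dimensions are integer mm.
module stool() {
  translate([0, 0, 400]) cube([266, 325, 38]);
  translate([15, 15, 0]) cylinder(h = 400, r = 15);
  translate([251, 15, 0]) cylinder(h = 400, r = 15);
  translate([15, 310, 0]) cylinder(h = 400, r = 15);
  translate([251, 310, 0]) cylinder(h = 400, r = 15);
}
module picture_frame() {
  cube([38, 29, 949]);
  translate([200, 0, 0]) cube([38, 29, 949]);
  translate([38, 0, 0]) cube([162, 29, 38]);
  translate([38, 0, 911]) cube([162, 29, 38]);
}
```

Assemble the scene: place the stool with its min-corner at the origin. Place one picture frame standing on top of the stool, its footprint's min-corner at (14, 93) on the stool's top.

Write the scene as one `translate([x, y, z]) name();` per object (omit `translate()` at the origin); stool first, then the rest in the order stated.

stool();
translate([14, 93, 438]) picture_frame();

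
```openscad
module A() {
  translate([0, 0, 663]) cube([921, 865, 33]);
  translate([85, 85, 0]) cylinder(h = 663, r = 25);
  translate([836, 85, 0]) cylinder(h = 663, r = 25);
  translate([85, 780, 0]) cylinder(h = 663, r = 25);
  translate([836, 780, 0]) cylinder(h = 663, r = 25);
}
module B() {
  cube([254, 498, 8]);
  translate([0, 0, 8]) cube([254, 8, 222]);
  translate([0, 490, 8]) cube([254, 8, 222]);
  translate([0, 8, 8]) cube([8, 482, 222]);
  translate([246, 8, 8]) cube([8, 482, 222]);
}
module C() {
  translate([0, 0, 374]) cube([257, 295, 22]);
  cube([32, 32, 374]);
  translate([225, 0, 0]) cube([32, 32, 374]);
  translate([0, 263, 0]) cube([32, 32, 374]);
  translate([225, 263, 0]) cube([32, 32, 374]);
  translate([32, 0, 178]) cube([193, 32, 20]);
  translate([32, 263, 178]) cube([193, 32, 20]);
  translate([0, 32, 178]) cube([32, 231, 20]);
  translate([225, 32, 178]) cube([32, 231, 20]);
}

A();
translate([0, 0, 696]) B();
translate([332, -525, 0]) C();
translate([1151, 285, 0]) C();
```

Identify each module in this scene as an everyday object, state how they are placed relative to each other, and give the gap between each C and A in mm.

Each stool's nearest face is 230 mm from the table's bounding box.

A is a table. B is an open box. C is a stool. The open box is on top of the table. Two stools sit around the table at the −y, +x sides. The gap between each stool and the table is 230 mm.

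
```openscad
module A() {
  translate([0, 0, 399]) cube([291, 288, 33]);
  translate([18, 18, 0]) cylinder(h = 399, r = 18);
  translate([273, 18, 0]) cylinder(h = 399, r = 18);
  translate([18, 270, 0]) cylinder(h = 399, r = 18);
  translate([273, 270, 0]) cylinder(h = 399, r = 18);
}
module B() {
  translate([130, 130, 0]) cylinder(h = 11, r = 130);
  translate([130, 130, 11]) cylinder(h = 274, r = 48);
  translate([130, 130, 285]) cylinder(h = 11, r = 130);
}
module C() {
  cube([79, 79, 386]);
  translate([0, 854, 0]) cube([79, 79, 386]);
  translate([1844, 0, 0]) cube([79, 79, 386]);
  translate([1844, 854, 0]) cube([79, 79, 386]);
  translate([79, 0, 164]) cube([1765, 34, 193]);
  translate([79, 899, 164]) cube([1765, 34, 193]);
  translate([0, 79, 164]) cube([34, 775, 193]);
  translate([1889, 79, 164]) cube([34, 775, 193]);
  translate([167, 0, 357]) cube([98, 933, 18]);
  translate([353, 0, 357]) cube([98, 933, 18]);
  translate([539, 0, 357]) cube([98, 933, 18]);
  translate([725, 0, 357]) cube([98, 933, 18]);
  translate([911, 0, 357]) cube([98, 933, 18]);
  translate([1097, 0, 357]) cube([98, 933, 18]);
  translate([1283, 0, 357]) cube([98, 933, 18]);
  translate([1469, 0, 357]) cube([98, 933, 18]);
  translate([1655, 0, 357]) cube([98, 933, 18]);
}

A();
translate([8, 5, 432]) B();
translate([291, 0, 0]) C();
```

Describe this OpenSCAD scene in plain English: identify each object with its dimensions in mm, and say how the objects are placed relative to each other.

A is a simple wooden stool: a rectangular seat 291 mm (x) by 288 mm (y), 33 mm thick, top face at z = 432 mm, on four round legs, each 36 mm in diameter. The legs rest on z = 0, each leg's axis is inset half a diameter from the nearest pair of seat edges (so the leg's bounding box is flush with the corner).

B is a spool: two coaxial disc flanges of radius 130 mm and thickness 11 mm, joined by a core cylinder of radius 48 mm and height 274 mm. The lower flange rests on z = 0 and the three cylinders share a vertical axis.

C is a bed frame 1923 mm long (x) by 933 mm wide (y). Four 79×79 mm corner posts, 386 mm tall, at the corners of the footprint. Four rails of 34 mm thickness and 193 mm height run between adjacent posts with their undersides at z = 164 mm, their outer faces flush with the outside of the frame (the two x-running rails run between the posts' inner faces; the two y-running rails run between the posts' inner faces). 9 slats, each 98 mm wide (x) and 18 mm thick, lie across the top of the two x-running rails, running the full 933 mm width of the frame in y; the slats are evenly spaced along x between the inner faces of the end posts with equal gaps (rounded down to the nearest mm) at the −x end and between each pair — any rounding remainder accumulates at the +x end.

The spool is on top of the stool. The bed frame is against the stool's +x side, with their −y faces flush.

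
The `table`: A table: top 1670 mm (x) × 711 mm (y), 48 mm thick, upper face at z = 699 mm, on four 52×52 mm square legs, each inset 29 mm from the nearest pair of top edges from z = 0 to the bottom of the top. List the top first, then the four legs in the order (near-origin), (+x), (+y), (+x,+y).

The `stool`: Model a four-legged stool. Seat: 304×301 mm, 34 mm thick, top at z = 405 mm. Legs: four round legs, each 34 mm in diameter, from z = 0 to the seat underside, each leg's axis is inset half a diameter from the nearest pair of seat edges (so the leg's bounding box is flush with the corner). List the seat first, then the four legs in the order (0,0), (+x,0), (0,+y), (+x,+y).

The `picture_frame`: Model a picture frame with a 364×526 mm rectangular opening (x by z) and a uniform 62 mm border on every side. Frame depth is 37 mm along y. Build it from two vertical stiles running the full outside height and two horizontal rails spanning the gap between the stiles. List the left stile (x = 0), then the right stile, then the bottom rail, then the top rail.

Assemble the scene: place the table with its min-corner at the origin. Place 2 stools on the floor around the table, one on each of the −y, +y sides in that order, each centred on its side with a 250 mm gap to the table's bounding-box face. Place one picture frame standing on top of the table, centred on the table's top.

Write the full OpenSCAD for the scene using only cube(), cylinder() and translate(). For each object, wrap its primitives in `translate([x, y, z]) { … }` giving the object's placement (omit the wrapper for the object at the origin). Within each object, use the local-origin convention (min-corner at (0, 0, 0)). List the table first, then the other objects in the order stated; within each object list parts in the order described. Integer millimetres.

translate([0, 0, 651]) cube([1670, 711, 48]);
translate([29, 29, 0]) cube([52, 52, 651]);
translate([1589, 29, 0]) cube([52, 52, 651]);
translate([29, 630, 0]) cube([52, 52, 651]);
translate([1589, 630, 0]) cube([52, 52, 651]);
translate([683, -551, 0]) {
  translate([0, 0, 371]) cube([304, 301, 34]);
  translate([17, 17, 0]) cylinder(h = 371, r = 17);
  translate([287, 17, 0]) cylinder(h = 371, r = 17);
  translate([17, 284, 0]) cylinder(h = 371, r = 17);
  translate([287, 284, 0]) cylinder(h = 371, r = 17);
}
translate([683, 961, 0]) {
  translate([0, 0, 371]) cube([304, 301, 34]);
  translate([17, 17, 0]) cylinder(h = 371, r = 17);
  translate([287, 17, 0]) cylinder(h = 371, r = 17);
  translate([17, 284, 0]) cylinder(h = 371, r = 17);
  translate([287, 284, 0]) cylinder(h = 371, r = 17);
}
translate([591, 337, 699]) {
  cube([62, 37, 650]);
  translate([426, 0, 0]) cube([62, 37, 650]);
  translate([62, 0, 0]) cube([364, 37, 62]);
  translate([62, 0, 588]) cube([364, 37, 62]);
}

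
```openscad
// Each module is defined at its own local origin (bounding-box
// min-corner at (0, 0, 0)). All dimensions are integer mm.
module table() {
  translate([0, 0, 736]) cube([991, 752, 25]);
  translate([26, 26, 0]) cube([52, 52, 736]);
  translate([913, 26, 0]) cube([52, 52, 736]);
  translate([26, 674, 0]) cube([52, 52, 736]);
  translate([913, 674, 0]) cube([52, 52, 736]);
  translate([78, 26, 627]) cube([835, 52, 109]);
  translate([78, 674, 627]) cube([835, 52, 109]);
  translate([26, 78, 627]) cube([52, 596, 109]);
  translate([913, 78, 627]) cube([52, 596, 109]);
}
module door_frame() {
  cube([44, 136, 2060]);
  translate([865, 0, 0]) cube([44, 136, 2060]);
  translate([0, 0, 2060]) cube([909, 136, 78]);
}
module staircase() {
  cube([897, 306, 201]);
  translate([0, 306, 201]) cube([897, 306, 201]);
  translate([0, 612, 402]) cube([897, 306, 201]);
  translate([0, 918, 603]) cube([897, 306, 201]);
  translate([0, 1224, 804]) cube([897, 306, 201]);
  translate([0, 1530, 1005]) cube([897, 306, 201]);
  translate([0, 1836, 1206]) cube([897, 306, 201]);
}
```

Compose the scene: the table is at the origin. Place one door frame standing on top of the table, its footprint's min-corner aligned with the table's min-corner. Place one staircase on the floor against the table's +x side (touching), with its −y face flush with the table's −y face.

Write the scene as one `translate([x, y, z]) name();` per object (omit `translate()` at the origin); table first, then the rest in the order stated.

table();
translate([0, 0, 761]) door_frame();
translate([991, 0, 0]) staircase();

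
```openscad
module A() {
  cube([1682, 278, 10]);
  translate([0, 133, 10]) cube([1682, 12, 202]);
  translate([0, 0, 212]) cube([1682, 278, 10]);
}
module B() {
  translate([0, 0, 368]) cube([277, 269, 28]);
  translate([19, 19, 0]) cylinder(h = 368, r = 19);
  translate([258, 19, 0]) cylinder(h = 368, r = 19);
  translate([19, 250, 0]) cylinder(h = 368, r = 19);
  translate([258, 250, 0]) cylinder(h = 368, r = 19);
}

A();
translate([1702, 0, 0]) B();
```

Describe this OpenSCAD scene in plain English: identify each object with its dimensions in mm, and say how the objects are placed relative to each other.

A is an I-beam lying along x, 1682 mm long. Overall section height 222 mm. Two flanges 278 mm wide (y) and 10 mm thick, one on the floor and one at the top; a web 12 mm thick runs between them, centred on the flange width.

B is a four-legged stool. The seat is 277×269 mm, 28 mm thick, top at z = 396 mm. It stands on four round legs, each 38 mm in diameter, from z = 0 to the seat underside, each leg's axis is inset half a diameter from the nearest pair of seat edges (so the leg's bounding box is flush with the corner).

The stool is on the floor beside the I-beam on its +x side.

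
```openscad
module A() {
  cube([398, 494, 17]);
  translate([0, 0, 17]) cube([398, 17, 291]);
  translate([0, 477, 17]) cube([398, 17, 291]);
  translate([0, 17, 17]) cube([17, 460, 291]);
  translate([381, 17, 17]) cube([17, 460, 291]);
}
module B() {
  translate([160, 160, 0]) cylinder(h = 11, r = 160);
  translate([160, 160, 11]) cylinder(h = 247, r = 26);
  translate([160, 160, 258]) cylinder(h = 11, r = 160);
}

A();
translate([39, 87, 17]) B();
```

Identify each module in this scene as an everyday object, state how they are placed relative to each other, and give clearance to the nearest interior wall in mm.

A is an open box. B is a spool. The spool sits inside the open box, centred. The clearance to the nearest interior wall is 22 mm.

Clearances: x = 22, y = 70; minimum 22 mm.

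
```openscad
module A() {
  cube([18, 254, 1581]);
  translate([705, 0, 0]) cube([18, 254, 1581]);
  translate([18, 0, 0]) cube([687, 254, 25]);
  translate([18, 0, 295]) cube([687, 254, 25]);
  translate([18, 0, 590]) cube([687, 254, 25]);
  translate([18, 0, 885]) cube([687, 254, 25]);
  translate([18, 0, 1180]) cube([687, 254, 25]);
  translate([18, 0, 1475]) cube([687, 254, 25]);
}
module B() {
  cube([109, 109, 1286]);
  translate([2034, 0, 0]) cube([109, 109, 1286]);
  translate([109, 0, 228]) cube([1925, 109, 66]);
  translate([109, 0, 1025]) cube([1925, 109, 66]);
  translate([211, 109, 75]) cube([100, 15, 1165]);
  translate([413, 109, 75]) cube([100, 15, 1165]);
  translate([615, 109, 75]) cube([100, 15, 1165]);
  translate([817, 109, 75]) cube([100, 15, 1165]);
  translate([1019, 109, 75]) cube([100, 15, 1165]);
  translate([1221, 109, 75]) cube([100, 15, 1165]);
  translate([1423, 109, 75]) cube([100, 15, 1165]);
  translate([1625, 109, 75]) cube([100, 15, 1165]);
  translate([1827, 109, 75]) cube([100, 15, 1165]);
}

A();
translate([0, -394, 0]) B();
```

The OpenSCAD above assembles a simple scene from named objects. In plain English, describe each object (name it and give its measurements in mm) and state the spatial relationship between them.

A is an open bookshelf. Two side panels, each 18 mm thick, 254 mm deep and 1581 mm tall, stand 723 mm apart (outside-to-outside). Between them sit 6 shelves, each 25 mm thick and 254 mm deep, spanning the full gap between the sides. The bottom shelf rests on the floor (its underside at z = 0) and the clear gap between one shelf's top and the next shelf's underside is 270 mm.

B is a fence section. Two 109×109 mm posts, 1286 mm tall, stand on the floor with a clear span of 1925 mm between their inner faces. Two horizontal rails of 109×66 mm section span the gap between the posts with their undersides at z = 228 mm and z = 1025 mm, flush with the posts' −y face. 9 pickets, each 100 mm wide, 15 mm thick and 1165 mm tall, are fixed to the +y face of the rails with their bottoms at z = 75 mm, evenly spaced across the span with equal gaps (rounded down to the nearest mm) at the −x end and between each pair — any rounding remainder accumulates at the +x end.

The fence section is on the floor beside the bookshelf on its −y side.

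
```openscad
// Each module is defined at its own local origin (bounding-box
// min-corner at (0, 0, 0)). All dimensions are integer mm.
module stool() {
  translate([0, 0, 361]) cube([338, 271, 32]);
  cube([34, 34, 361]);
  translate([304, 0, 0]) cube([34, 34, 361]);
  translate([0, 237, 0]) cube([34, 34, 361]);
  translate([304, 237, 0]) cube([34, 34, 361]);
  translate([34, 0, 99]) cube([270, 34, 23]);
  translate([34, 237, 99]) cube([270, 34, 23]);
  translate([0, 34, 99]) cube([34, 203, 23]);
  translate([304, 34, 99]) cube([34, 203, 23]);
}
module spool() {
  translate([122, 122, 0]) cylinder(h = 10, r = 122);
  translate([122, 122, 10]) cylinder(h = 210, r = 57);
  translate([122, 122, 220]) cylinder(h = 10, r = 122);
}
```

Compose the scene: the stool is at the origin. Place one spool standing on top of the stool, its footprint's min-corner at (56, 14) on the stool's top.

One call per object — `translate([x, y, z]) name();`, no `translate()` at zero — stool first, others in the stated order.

stool();
translate([56, 14, 393]) spool();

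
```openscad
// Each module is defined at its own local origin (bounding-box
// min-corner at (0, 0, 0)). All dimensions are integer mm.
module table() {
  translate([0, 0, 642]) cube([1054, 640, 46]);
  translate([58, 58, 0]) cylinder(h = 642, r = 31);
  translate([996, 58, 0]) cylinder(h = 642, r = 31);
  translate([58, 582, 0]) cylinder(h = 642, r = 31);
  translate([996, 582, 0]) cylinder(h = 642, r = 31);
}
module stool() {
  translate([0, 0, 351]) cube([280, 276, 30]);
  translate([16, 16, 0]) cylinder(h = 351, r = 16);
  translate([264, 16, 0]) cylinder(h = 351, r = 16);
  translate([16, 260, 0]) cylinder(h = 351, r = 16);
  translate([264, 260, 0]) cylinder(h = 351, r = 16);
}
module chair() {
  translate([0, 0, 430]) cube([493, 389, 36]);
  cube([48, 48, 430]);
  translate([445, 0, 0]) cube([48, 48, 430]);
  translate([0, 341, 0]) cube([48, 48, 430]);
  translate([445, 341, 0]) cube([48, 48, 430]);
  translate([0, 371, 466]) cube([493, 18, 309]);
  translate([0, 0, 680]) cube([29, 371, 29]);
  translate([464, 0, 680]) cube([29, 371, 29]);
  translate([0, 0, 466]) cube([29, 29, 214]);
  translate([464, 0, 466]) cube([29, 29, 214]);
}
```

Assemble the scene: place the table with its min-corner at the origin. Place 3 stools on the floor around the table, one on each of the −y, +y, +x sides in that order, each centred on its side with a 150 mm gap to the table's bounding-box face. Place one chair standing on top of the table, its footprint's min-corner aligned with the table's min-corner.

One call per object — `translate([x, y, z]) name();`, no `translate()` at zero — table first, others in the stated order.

table();
translate([387, -426, 0]) stool();
translate([387, 790, 0]) stool();
translate([1204, 182, 0]) stool();
translate([0, 0, 688]) chair();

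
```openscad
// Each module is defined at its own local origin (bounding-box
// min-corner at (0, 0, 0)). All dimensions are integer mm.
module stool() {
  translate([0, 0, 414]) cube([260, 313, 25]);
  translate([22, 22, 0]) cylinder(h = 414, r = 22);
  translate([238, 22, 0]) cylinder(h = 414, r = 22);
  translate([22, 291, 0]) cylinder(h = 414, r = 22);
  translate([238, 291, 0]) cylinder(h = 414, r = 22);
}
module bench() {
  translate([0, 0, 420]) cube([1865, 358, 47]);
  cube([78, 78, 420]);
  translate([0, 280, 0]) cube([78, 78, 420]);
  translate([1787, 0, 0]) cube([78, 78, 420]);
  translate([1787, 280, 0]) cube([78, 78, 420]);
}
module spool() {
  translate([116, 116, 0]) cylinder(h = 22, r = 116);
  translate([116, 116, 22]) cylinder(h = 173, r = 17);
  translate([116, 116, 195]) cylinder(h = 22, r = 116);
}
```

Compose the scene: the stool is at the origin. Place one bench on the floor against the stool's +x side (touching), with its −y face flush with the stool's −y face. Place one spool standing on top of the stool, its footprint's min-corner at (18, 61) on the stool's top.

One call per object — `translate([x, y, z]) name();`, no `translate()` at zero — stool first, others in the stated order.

stool();
translate([260, 0, 0]) bench();
translate([18, 61, 439]) spool();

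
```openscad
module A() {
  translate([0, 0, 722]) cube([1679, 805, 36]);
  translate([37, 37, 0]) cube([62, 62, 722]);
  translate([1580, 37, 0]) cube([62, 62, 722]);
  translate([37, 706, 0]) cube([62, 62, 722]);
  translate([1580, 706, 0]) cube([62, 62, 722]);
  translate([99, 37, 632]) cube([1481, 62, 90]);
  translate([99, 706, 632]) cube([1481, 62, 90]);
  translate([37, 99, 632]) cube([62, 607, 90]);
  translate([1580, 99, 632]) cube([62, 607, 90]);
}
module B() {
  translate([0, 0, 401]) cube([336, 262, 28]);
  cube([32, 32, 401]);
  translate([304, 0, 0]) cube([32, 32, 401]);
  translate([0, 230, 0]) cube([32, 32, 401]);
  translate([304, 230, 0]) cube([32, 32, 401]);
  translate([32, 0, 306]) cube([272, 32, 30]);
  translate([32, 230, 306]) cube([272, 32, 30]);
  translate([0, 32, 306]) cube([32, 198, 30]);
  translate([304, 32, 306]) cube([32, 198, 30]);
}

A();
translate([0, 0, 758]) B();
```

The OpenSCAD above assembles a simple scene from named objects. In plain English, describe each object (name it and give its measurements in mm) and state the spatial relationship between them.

A is a rectangular dining table. The top is 1679×805×36 mm with its upper surface at z = 758 mm. It stands on four 62×62 mm square legs, each inset 37 mm from the nearest pair of top edges, running from the floor to the underside of the top. Four apron rails, 62 mm thick and 90 mm tall, run between adjacent legs with their top edges flush with the underside of the top and their outer faces flush with the legs' outer faces.

B is a four-legged stool. The seat is 336×262 mm, 28 mm thick, top at z = 429 mm. It stands on four square legs, each 32×32 mm in cross-section, from z = 0 to the seat underside, each flush with a corner of the seat. Four stretchers, 32 mm wide and 30 mm tall, connect adjacent legs with their undersides at z = 306 mm, each running between the inner faces of the legs it joins and aligned with the legs' outer faces on the other axis.

The stool is on top of the table.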